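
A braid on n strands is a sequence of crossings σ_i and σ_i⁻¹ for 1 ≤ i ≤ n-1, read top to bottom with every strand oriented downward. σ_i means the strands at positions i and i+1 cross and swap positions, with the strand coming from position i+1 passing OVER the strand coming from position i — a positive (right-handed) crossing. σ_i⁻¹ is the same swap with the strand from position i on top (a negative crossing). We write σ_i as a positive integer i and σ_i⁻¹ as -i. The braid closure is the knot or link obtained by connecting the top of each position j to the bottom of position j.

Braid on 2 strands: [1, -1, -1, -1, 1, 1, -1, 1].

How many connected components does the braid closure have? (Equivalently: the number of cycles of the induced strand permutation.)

Track the strand permutation on 2 strands, starting from identity.
  step 1: s1 swaps positions 1,2 -> [2 1]
  step 2: s1^-1 swaps positions 1,2 -> [1 2]
  step 3: s1^-1 swaps positions 1,2 -> [2 1]
  step 4: s1^-1 swaps positions 1,2 -> [1 2]
  step 5: s1 swaps positions 1,2 -> [2 1]
  step 6: s1 swaps positions 1,2 -> [1 2]
  step 7: s1^-1 swaps positions 1,2 -> [2 1]
  step 8: s1 swaps positions 1,2 -> [1 2]
Final permutation (position -> original strand): [1 2]
Closure components = cycle count of this permutation = 2.

Answer: 2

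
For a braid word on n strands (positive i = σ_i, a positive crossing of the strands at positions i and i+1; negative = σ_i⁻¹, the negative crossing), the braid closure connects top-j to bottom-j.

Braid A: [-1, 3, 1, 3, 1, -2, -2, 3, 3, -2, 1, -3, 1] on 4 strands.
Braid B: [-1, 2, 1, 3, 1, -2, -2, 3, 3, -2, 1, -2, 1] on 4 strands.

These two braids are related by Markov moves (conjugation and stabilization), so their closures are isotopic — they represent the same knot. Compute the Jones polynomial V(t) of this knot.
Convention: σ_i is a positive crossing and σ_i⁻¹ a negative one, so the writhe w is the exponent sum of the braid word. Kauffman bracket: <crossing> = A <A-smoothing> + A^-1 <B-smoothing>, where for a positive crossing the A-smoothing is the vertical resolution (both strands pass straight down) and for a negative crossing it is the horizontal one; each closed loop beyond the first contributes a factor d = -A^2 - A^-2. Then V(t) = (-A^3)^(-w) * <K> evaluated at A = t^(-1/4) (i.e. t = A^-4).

t^7 - 3*t^6 + 4*t^5 - 6*t^4 + 7*t^3 - 6*t^2 + 6*t - 3 + 2*t^-1 - t^-2

Derivation:
Markov-equivalent braids have isotopic closures, hence identical knot invariants. Strip the Markov moves from each word to reach a common short braid β, then compute V(t) once on β.
Braid A: s1^-1 s3 s1 s3 s1 s2^-1 s2^-1 s3 s3 s2^-1 s1 s3^-1 s1 on 4 strands reduces by inverse Markov moves (closure unchanged at each step):
  Deconjugate: the word is γ·β·γ⁻¹ with γ = s1^-1 s3 (prefix) and γ⁻¹ = s3^-1 s1 (suffix); strip both.
Reduced to β = s1 s3 s1 s2^-1 s2^-1 s3 s3 s2^-1 s1 on 4 strands, 9 crossings.
Braid B: s1^-1 s2 s1 s3 s1 s2^-1 s2^-1 s3 s3 s2^-1 s1 s2^-1 s1 on 4 strands reduces by inverse Markov moves (closure unchanged at each step):
  Deconjugate: the word is γ·β·γ⁻¹ with γ = s1^-1 s2 (prefix) and γ⁻¹ = s2^-1 s1 (suffix); strip both.
Reduced to β = s1 s3 s1 s2^-1 s2^-1 s3 s3 s2^-1 s1 on 4 strands, 9 crossings.
Both give the same β = s1 s3 s1 s2^-1 s2^-1 s3 s3 s2^-1 s1 on 4 strands, so one state sum suffices:
Braid: s1 s3 s1 s2^-1 s2^-1 s3 s3 s2^-1 s1 on 4 strands, 9 crossings.
Writhe w = (#positive) - (#negative) = 6 - 3 = 3.
Computing the Kauffman bracket via state sum. There are 2^9 = 512 states.
Each crossing splits two ways (0=vertical, 1=horizontal). The state's weight is A^(#A-smoothings - #B-smoothings) * d^(loops - 1).
Tabulate the states by total A-exponent and number of loops L (A-exp: L × count):
  A^9: L=5 ×1
  A^7: L=4 ×9
  A^5: L=3 ×32, L=5 ×4
  A^3: L=2 ×55, L=4 ×28, L=6 ×1
  A^1: L=1 ×39, L=3 ×77, L=5 ×10
  A^-1: L=2 ×81, L=4 ×44, L=6 ×1
  A^-3: L=3 ×73, L=5 ×11
  A^-5: L=4 ×35, L=6 ×1
  A^-7: L=5 ×9
  A^-9: L=6 ×1
Each group contributes A^e * Σ count * d^(L-1):
Powers of d = -A^2 - A^-2: d^2 = A^4 + 2 + A^-4; d^3 = -A^6 - 3*A^2 - 3*A^-2 - A^-6; d^4 = A^8 + 4*A^4 + 6 + 4*A^-4 + A^-8; d^5 = -A^10 - 5*A^6 - 10*A^2 - 10*A^-2 - 5*A^-6 - A^-10.
  A^9 * (d^4) = A^17 + 4*A^13 + 6*A^9 + 4*A^5 + A
  A^7 * (9*d^3) = -9*A^13 - 27*A^9 - 27*A^5 - 9*A
  A^5 * (32*d^2 + 4*d^4) = 4*A^13 + 48*A^9 + 88*A^5 + 48*A + 4*A^-3
  A^3 * (55*d + 28*d^3 + d^5) = -A^13 - 33*A^9 - 149*A^5 - 149*A - 33*A^-3 - A^-7
  A^1 * (39 + 77*d^2 + 10*d^4) = 10*A^9 + 117*A^5 + 253*A + 117*A^-3 + 10*A^-7
  A^-1 * (81*d + 44*d^3 + d^5) = -A^9 - 49*A^5 - 223*A - 223*A^-3 - 49*A^-7 - A^-11
  A^-3 * (73*d^2 + 11*d^4) = 11*A^5 + 117*A + 212*A^-3 + 117*A^-7 + 11*A^-11
  A^-5 * (35*d^3 + d^5) = -A^5 - 40*A - 115*A^-3 - 115*A^-7 - 40*A^-11 - A^-15
  A^-7 * (9*d^4) = 9*A + 36*A^-3 + 54*A^-7 + 36*A^-11 + 9*A^-15
  A^-9 * (d^5) = -A - 5*A^-3 - 10*A^-7 - 10*A^-11 - 5*A^-15 - A^-19
Summing the groups: <K> = A^17 - 2*A^13 + 3*A^9 - 6*A^5 + 6*A - 7*A^-3 + 6*A^-7 - 4*A^-11 + 3*A^-15 - A^-19
Normalise by the writhe: (-A^3)^(-w) = (-A^3)^(-3) = -A^-9, so f(A) = -A^-9 * <K> = -A^8 + 2*A^4 - 3 + 6*A^-4 - 6*A^-8 + 7*A^-12 - 6*A^-16 + 4*A^-20 - 3*A^-24 + A^-28.
Substitute A = t^(-1/4), i.e. A^e → t^(-e/4): V(t) = t^7 - 3*t^6 + 4*t^5 - 6*t^4 + 7*t^3 - 6*t^2 + 6*t - 3 + 2*t^-1 - t^-2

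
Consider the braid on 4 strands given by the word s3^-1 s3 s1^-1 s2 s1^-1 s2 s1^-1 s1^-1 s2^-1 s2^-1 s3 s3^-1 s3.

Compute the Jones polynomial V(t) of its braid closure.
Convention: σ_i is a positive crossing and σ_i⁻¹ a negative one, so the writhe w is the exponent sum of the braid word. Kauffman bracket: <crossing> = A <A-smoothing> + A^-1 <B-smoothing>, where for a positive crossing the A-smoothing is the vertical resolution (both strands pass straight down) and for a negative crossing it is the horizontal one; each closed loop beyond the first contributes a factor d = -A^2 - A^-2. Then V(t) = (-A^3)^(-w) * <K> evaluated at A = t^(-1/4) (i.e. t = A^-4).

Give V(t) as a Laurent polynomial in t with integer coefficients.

2*t^-1 - 2*t^-2 + 3*t^-3 - 3*t^-4 + 2*t^-5 - 2*t^-6 + t^-7

Derivation:
The presented braid s3^-1 s3 s1^-1 s2 s1^-1 s2 s1^-1 s1^-1 s2^-1 s2^-1 s3 s3^-1 s3 on 4 strands reduces by inverse Markov moves (closure unchanged at each step):
  Deconjugate: the word is γ·β·γ⁻¹ with γ = s3^-1 s3 (prefix) and γ⁻¹ = s3^-1 s3 (suffix); strip both.
  Destabilize: the word has the form β·s3 where s3 occurs only as the final letter (β ∈ B_3); drop it and the last strand → 3 strands.
Reduced to β = s1^-1 s2 s1^-1 s2 s1^-1 s1^-1 s2^-1 s2^-1 on 3 strands, 8 crossings.
Compute on β:
Braid: s1^-1 s2 s1^-1 s2 s1^-1 s1^-1 s2^-1 s2^-1 on 3 strands, 8 crossings.
Writhe w = (#positive) - (#negative) = 2 - 6 = -4.
State-sum expansion of <K>. There are 2^8 = 256 states.
Each crossing splits two ways (0=vertical, 1=horizontal). The state's weight is A^(#A-smoothings - #B-smoothings) * d^(loops - 1).
Tabulate the states by total A-exponent and number of loops L (A-exp: L × count):
  A^8: L=5 ×1
  A^6: L=4 ×8
  A^4: L=3 ×26, L=5 ×2
  A^2: L=2 ×41, L=4 ×15
  A^0: L=1 ×26, L=3 ×43, L=5 ×1
  A^-2: L=2 ×47, L=4 ×9
  A^-4: L=1 ×11, L=3 ×16, L=5 ×1
  A^-6: L=2 ×6, L=4 ×2
  A^-8: L=3 ×1
Each group contributes A^e * Σ count * d^(L-1):
Powers of d = -A^2 - A^-2: d^2 = A^4 + 2 + A^-4; d^3 = -A^6 - 3*A^2 - 3*A^-2 - A^-6; d^4 = A^8 + 4*A^4 + 6 + 4*A^-4 + A^-8.
  A^8 * (d^4) = A^16 + 4*A^12 + 6*A^8 + 4*A^4 + 1
  A^6 * (8*d^3) = -8*A^12 - 24*A^8 - 24*A^4 - 8
  A^4 * (26*d^2 + 2*d^4) = 2*A^12 + 34*A^8 + 64*A^4 + 34 + 2*A^-4
  A^2 * (41*d + 15*d^3) = -15*A^8 - 86*A^4 - 86 - 15*A^-4
  A^0 * (26 + 43*d^2 + d^4) = A^8 + 47*A^4 + 118 + 47*A^-4 + A^-8
  A^-2 * (47*d + 9*d^3) = -9*A^4 - 74 - 74*A^-4 - 9*A^-8
  A^-4 * (11 + 16*d^2 + d^4) = A^4 + 20 + 49*A^-4 + 20*A^-8 + A^-12
  A^-6 * (6*d + 2*d^3) = -2 - 12*A^-4 - 12*A^-8 - 2*A^-12
  A^-8 * (d^2) = A^-4 + 2*A^-8 + A^-12
Summing the groups: <K> = A^16 - 2*A^12 + 2*A^8 - 3*A^4 + 3 - 2*A^-4 + 2*A^-8
Normalise by the writhe: (-A^3)^(-w) = (-A^3)^(4) = A^12, so f(A) = A^12 * <K> = A^28 - 2*A^24 + 2*A^20 - 3*A^16 + 3*A^12 - 2*A^8 + 2*A^4.
Substitute A = t^(-1/4), i.e. A^e → t^(-e/4): V(t) = 2*t^-1 - 2*t^-2 + 3*t^-3 - 3*t^-4 + 2*t^-5 - 2*t^-6 + t^-7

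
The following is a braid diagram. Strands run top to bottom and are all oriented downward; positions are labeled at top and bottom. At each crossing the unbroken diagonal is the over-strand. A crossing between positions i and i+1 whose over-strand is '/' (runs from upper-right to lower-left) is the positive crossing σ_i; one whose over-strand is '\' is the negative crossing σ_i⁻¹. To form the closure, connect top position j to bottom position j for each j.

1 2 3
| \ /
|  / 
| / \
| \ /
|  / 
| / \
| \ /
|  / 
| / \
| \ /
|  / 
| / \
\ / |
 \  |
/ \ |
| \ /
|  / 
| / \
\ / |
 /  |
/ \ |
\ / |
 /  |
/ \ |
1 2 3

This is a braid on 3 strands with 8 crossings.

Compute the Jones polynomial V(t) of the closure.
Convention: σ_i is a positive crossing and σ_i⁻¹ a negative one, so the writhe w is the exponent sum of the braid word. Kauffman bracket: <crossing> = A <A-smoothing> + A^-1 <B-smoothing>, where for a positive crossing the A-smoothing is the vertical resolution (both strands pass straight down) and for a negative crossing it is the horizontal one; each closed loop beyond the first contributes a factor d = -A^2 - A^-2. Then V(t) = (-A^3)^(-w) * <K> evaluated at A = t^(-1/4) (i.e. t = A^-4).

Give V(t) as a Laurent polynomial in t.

Reading the diagram top to bottom ('/'-over between positions i,i+1 = s_i, '\'-over = s_i^-1): braid word = s2 s2 s2 s2 s1^-1 s2 s1 s1.
Braid: s2 s2 s2 s2 s1^-1 s2 s1 s1 on 3 strands, 8 crossings.
Writhe w = (#positive) - (#negative) = 7 - 1 = 6.
Computing the Kauffman bracket via state sum. There are 2^8 = 256 states.
Each crossing splits two ways (0=vertical, 1=horizontal). The state's weight is A^(#A-smoothings - #B-smoothings) * d^(loops - 1).
Tabulate the states by total A-exponent and number of loops L (A-exp: L × count):
  A^8: L=2 ×1
  A^6: L=1 ×5, L=3 ×3
  A^4: L=2 ×27, L=4 ×1
  A^2: L=1 ×18, L=3 ×38
  A^0: L=2 ×41, L=4 ×29
  A^-2: L=3 ×44, L=5 ×12
  A^-4: L=4 ×26, L=6 ×2
  A^-6: L=5 ×8
  A^-8: L=6 ×1
Each group contributes A^e * Σ count * d^(L-1):
Powers of d = -A^2 - A^-2: d^2 = A^4 + 2 + A^-4; d^3 = -A^6 - 3*A^2 - 3*A^-2 - A^-6; d^4 = A^8 + 4*A^4 + 6 + 4*A^-4 + A^-8; d^5 = -A^10 - 5*A^6 - 10*A^2 - 10*A^-2 - 5*A^-6 - A^-10.
  A^8 * (d) = -A^10 - A^6
  A^6 * (5 + 3*d^2) = 3*A^10 + 11*A^6 + 3*A^2
  A^4 * (27*d + d^3) = -A^10 - 30*A^6 - 30*A^2 - A^-2
  A^2 * (18 + 38*d^2) = 38*A^6 + 94*A^2 + 38*A^-2
  A^0 * (41*d + 29*d^3) = -29*A^6 - 128*A^2 - 128*A^-2 - 29*A^-6
  A^-2 * (44*d^2 + 12*d^4) = 12*A^6 + 92*A^2 + 160*A^-2 + 92*A^-6 + 12*A^-10
  A^-4 * (26*d^3 + 2*d^5) = -2*A^6 - 36*A^2 - 98*A^-2 - 98*A^-6 - 36*A^-10 - 2*A^-14
  A^-6 * (8*d^4) = 8*A^2 + 32*A^-2 + 48*A^-6 + 32*A^-10 + 8*A^-14
  A^-8 * (d^5) = -A^2 - 5*A^-2 - 10*A^-6 - 10*A^-10 - 5*A^-14 - A^-18
Summing the groups: <K> = A^10 - A^6 + 2*A^2 - 2*A^-2 + 3*A^-6 - 2*A^-10 + A^-14 - A^-18
Normalise by the writhe: (-A^3)^(-w) = (-A^3)^(-6) = A^-18, so f(A) = A^-18 * <K> = A^-8 - A^-12 + 2*A^-16 - 2*A^-20 + 3*A^-24 - 2*A^-28 + A^-32 - A^-36.
Substitute A = t^(-1/4), i.e. A^e → t^(-e/4): V(t) = -t^9 + t^8 - 2*t^7 + 3*t^6 - 2*t^5 + 2*t^4 - t^3 + t^2

Answer: -t^9 + t^8 - 2*t^7 + 3*t^6 - 2*t^5 + 2*t^4 - t^3 + t^2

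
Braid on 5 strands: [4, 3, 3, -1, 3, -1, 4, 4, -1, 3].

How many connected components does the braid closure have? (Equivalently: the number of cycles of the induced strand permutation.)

Track the strand permutation on 5 strands, starting from identity.
  step 1: s4 swaps positions 4,5 -> [1 2 3 5 4]
  step 2: s3 swaps positions 3,4 -> [1 2 5 3 4]
  step 3: s3 swaps positions 3,4 -> [1 2 3 5 4]
  step 4: s1^-1 swaps positions 1,2 -> [2 1 3 5 4]
  step 5: s3 swaps positions 3,4 -> [2 1 5 3 4]
  step 6: s1^-1 swaps positions 1,2 -> [1 2 5 3 4]
  step 7: s4 swaps positions 4,5 -> [1 2 5 4 3]
  step 8: s4 swaps positions 4,5 -> [1 2 5 3 4]
  step 9: s1^-1 swaps positions 1,2 -> [2 1 5 3 4]
  step 10: s3 swaps positions 3,4 -> [2 1 3 5 4]
Final permutation (position -> original strand): [2 1 3 5 4]
Closure components = cycle count of this permutation = 3.

Answer: 3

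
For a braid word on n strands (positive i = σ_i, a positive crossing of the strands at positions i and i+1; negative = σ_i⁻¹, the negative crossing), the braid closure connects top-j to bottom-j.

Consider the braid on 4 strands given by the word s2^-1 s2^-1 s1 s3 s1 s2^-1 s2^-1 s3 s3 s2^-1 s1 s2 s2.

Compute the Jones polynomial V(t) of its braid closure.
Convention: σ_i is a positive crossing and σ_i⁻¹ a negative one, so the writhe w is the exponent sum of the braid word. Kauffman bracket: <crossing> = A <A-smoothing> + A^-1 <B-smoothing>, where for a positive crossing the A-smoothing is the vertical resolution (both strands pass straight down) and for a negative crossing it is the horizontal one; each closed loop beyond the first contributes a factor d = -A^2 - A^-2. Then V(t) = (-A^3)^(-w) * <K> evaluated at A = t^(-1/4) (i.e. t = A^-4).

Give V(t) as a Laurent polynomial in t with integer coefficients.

The presented braid s2^-1 s2^-1 s1 s3 s1 s2^-1 s2^-1 s3 s3 s2^-1 s1 s2 s2 on 4 strands reduces by inverse Markov moves (closure unchanged at each step):
  Deconjugate: the word is γ·β·γ⁻¹ with γ = s2^-1 s2^-1 (prefix) and γ⁻¹ = s2 s2 (suffix); strip both.
Reduced to β = s1 s3 s1 s2^-1 s2^-1 s3 s3 s2^-1 s1 on 4 strands, 9 crossings.
Compute on β:
Braid: s1 s3 s1 s2^-1 s2^-1 s3 s3 s2^-1 s1 on 4 strands, 9 crossings.
Writhe w = (#positive) - (#negative) = 6 - 3 = 3.
Enumerate smoothing states for the bracket polynomial. There are 2^9 = 512 states.
Each crossing splits two ways (0=vertical, 1=horizontal). The state's weight is A^(#A-smoothings - #B-smoothings) * d^(loops - 1).
Tabulate the states by total A-exponent and number of loops L (A-exp: L × count):
  A^9: L=5 ×1
  A^7: L=4 ×9
  A^5: L=3 ×32, L=5 ×4
  A^3: L=2 ×55, L=4 ×28, L=6 ×1
  A^1: L=1 ×39, L=3 ×77, L=5 ×10
  A^-1: L=2 ×81, L=4 ×44, L=6 ×1
  A^-3: L=3 ×73, L=5 ×11
  A^-5: L=4 ×35, L=6 ×1
  A^-7: L=5 ×9
  A^-9: L=6 ×1
Each group contributes A^e * Σ count * d^(L-1):
Powers of d = -A^2 - A^-2: d^2 = A^4 + 2 + A^-4; d^3 = -A^6 - 3*A^2 - 3*A^-2 - A^-6; d^4 = A^8 + 4*A^4 + 6 + 4*A^-4 + A^-8; d^5 = -A^10 - 5*A^6 - 10*A^2 - 10*A^-2 - 5*A^-6 - A^-10.
  A^9 * (d^4) = A^17 + 4*A^13 + 6*A^9 + 4*A^5 + A
  A^7 * (9*d^3) = -9*A^13 - 27*A^9 - 27*A^5 - 9*A
  A^5 * (32*d^2 + 4*d^4) = 4*A^13 + 48*A^9 + 88*A^5 + 48*A + 4*A^-3
  A^3 * (55*d + 28*d^3 + d^5) = -A^13 - 33*A^9 - 149*A^5 - 149*A - 33*A^-3 - A^-7
  A^1 * (39 + 77*d^2 + 10*d^4) = 10*A^9 + 117*A^5 + 253*A + 117*A^-3 + 10*A^-7
  A^-1 * (81*d + 44*d^3 + d^5) = -A^9 - 49*A^5 - 223*A - 223*A^-3 - 49*A^-7 - A^-11
  A^-3 * (73*d^2 + 11*d^4) = 11*A^5 + 117*A + 212*A^-3 + 117*A^-7 + 11*A^-11
  A^-5 * (35*d^3 + d^5) = -A^5 - 40*A - 115*A^-3 - 115*A^-7 - 40*A^-11 - A^-15
  A^-7 * (9*d^4) = 9*A + 36*A^-3 + 54*A^-7 + 36*A^-11 + 9*A^-15
  A^-9 * (d^5) = -A - 5*A^-3 - 10*A^-7 - 10*A^-11 - 5*A^-15 - A^-19
Summing the groups: <K> = A^17 - 2*A^13 + 3*A^9 - 6*A^5 + 6*A - 7*A^-3 + 6*A^-7 - 4*A^-11 + 3*A^-15 - A^-19
Normalise by the writhe: (-A^3)^(-w) = (-A^3)^(-3) = -A^-9, so f(A) = -A^-9 * <K> = -A^8 + 2*A^4 - 3 + 6*A^-4 - 6*A^-8 + 7*A^-12 - 6*A^-16 + 4*A^-20 - 3*A^-24 + A^-28.
Substitute A = t^(-1/4), i.e. A^e → t^(-e/4): V(t) = t^7 - 3*t^6 + 4*t^5 - 6*t^4 + 7*t^3 - 6*t^2 + 6*t - 3 + 2*t^-1 - t^-2

Answer: t^7 - 3*t^6 + 4*t^5 - 6*t^4 + 7*t^3 - 6*t^2 + 6*t - 3 + 2*t^-1 - t^-2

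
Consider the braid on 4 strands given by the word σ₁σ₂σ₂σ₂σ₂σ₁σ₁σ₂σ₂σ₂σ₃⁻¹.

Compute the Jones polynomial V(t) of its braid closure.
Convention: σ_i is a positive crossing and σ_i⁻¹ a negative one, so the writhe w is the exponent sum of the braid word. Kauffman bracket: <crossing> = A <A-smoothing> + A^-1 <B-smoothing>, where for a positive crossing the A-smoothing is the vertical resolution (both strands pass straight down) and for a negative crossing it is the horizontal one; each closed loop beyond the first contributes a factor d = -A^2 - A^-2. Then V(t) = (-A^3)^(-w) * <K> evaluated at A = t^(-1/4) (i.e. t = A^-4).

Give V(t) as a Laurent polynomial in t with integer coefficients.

The presented braid s1 s2 s2 s2 s2 s1 s1 s2 s2 s2 s3^-1 on 4 strands reduces by inverse Markov moves (closure unchanged at each step):
  Destabilize: the word has the form β·s3^-1 where s3^-1 occurs only as the final letter (β ∈ B_3); drop it and the last strand → 3 strands.
Reduced to β = s1 s2 s2 s2 s2 s1 s1 s2 s2 s2 on 3 strands, 10 crossings.
Compute on β:
Braid: s1 s2 s2 s2 s2 s1 s1 s2 s2 s2 on 3 strands, 10 crossings.
Writhe w = (#positive) - (#negative) = 10 - 0 = 10.
Enumerate smoothing states for the bracket polynomial. There are 2^10 = 1024 states.
Each crossing splits two ways (0=vertical, 1=horizontal). The state's weight is A^(#A-smoothings - #B-smoothings) * d^(loops - 1).
Tabulate the states by total A-exponent and number of loops L (A-exp: L × count):
  A^10: L=3 ×1
  A^8: L=2 ×10
  A^6: L=1 ×21, L=3 ×24
  A^4: L=2 ×84, L=4 ×36
  A^2: L=1 ×24, L=3 ×151, L=5 ×35
  A^0: L=2 ×72, L=4 ×159, L=6 ×21
  A^-2: L=3 ×98, L=5 ×105, L=7 ×7
  A^-4: L=4 ×76, L=6 ×43, L=8 ×1
  A^-6: L=5 ×35, L=7 ×10
  A^-8: L=6 ×9, L=8 ×1
  A^-10: L=7 ×1
Each group contributes A^e * Σ count * d^(L-1):
Powers of d = -A^2 - A^-2: d^2 = A^4 + 2 + A^-4; d^3 = -A^6 - 3*A^2 - 3*A^-2 - A^-6; d^4 = A^8 + 4*A^4 + 6 + 4*A^-4 + A^-8; d^5 = -A^10 - 5*A^6 - 10*A^2 - 10*A^-2 - 5*A^-6 - A^-10; d^6 = A^12 + 6*A^8 + 15*A^4 + 20 + 15*A^-4 + 6*A^-8 + A^-12; d^7 = -A^14 - 7*A^10 - 21*A^6 - 35*A^2 - 35*A^-2 - 21*A^-6 - 7*A^-10 - A^-14.
  A^10 * (d^2) = A^14 + 2*A^10 + A^6
  A^8 * (10*d) = -10*A^10 - 10*A^6
  A^6 * (21 + 24*d^2) = 24*A^10 + 69*A^6 + 24*A^2
  A^4 * (84*d + 36*d^3) = -36*A^10 - 192*A^6 - 192*A^2 - 36*A^-2
  A^2 * (24 + 151*d^2 + 35*d^4) = 35*A^10 + 291*A^6 + 536*A^2 + 291*A^-2 + 35*A^-6
  A^0 * (72*d + 159*d^3 + 21*d^5) = -21*A^10 - 264*A^6 - 759*A^2 - 759*A^-2 - 264*A^-6 - 21*A^-10
  A^-2 * (98*d^2 + 105*d^4 + 7*d^6) = 7*A^10 + 147*A^6 + 623*A^2 + 966*A^-2 + 623*A^-6 + 147*A^-10 + 7*A^-14
  A^-4 * (76*d^3 + 43*d^5 + d^7) = -A^10 - 50*A^6 - 312*A^2 - 693*A^-2 - 693*A^-6 - 312*A^-10 - 50*A^-14 - A^-18
  A^-6 * (35*d^4 + 10*d^6) = 10*A^6 + 95*A^2 + 290*A^-2 + 410*A^-6 + 290*A^-10 + 95*A^-14 + 10*A^-18
  A^-8 * (9*d^5 + d^7) = -A^6 - 16*A^2 - 66*A^-2 - 125*A^-6 - 125*A^-10 - 66*A^-14 - 16*A^-18 - A^-22
  A^-10 * (d^6) = A^2 + 6*A^-2 + 15*A^-6 + 20*A^-10 + 15*A^-14 + 6*A^-18 + A^-22
Summing the groups: <K> = A^14 + A^6 - A^-2 + A^-6 - A^-10 + A^-14 - A^-18
Normalise by the writhe: (-A^3)^(-w) = (-A^3)^(-10) = A^-30, so f(A) = A^-30 * <K> = A^-16 + A^-24 - A^-32 + A^-36 - A^-40 + A^-44 - A^-48.
Substitute A = t^(-1/4), i.e. A^e → t^(-e/4): V(t) = -t^12 + t^11 - t^10 + t^9 - t^8 + t^6 + t^4

Answer: -t^12 + t^11 - t^10 + t^9 - t^8 + t^6 + t^4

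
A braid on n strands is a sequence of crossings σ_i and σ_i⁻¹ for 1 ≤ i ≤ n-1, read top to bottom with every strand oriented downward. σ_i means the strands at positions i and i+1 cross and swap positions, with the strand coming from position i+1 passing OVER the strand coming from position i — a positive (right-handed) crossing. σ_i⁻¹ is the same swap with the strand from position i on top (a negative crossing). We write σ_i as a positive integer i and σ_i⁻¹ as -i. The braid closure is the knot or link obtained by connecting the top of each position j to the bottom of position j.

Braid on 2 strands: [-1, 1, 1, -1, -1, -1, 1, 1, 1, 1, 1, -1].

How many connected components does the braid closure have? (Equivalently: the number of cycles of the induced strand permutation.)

Track the strand permutation on 2 strands, starting from identity.
  step 1: s1^-1 swaps positions 1,2 -> [2 1]
  step 2: s1 swaps positions 1,2 -> [1 2]
  step 3: s1 swaps positions 1,2 -> [2 1]
  step 4: s1^-1 swaps positions 1,2 -> [1 2]
  step 5: s1^-1 swaps positions 1,2 -> [2 1]
  step 6: s1^-1 swaps positions 1,2 -> [1 2]
  step 7: s1 swaps positions 1,2 -> [2 1]
  step 8: s1 swaps positions 1,2 -> [1 2]
  step 9: s1 swaps positions 1,2 -> [2 1]
  step 10: s1 swaps positions 1,2 -> [1 2]
  step 11: s1 swaps positions 1,2 -> [2 1]
  step 12: s1^-1 swaps positions 1,2 -> [1 2]
Final permutation (position -> original strand): [1 2]
Closure components = cycle count of this permutation = 2.

Answer: 2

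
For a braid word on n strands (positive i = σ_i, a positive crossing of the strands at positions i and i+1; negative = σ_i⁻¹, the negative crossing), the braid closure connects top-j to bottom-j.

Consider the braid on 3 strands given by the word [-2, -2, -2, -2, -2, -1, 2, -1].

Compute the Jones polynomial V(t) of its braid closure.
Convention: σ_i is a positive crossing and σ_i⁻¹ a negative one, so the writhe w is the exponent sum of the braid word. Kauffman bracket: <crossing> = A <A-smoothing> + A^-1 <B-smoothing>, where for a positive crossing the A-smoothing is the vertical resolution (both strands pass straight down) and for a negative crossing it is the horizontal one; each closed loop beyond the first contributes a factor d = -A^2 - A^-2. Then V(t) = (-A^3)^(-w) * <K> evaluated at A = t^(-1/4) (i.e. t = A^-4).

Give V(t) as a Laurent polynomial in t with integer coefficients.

Braid: s2^-1 s2^-1 s2^-1 s2^-1 s2^-1 s1^-1 s2 s1^-1 on 3 strands, 8 crossings.
Writhe w = (#positive) - (#negative) = 1 - 7 = -6.
Computing the Kauffman bracket via state sum. There are 2^8 = 256 states.
Smooth each crossing (0=||, 1=⌣⌢); contribution A^(Σ sign_k(1-2s_k)) * d^(L-1).
Tabulate the states by total A-exponent and number of loops L (A-exp: L × count):
  A^8: L=6 ×1
  A^6: L=5 ×8
  A^4: L=4 ×25, L=6 ×3
  A^2: L=3 ×40, L=5 ×15, L=7 ×1
  A^0: L=2 ×35, L=4 ×30, L=6 ×5
  A^-2: L=1 ×15, L=3 ×31, L=5 ×10
  A^-4: L=2 ×18, L=4 ×10
  A^-6: L=1 ×2, L=3 ×6
  A^-8: L=2 ×1
Each group contributes A^e * Σ count * d^(L-1):
Powers of d = -A^2 - A^-2: d^2 = A^4 + 2 + A^-4; d^3 = -A^6 - 3*A^2 - 3*A^-2 - A^-6; d^4 = A^8 + 4*A^4 + 6 + 4*A^-4 + A^-8; d^5 = -A^10 - 5*A^6 - 10*A^2 - 10*A^-2 - 5*A^-6 - A^-10; d^6 = A^12 + 6*A^8 + 15*A^4 + 20 + 15*A^-4 + 6*A^-8 + A^-12.
  A^8 * (d^5) = -A^18 - 5*A^14 - 10*A^10 - 10*A^6 - 5*A^2 - A^-2
  A^6 * (8*d^4) = 8*A^14 + 32*A^10 + 48*A^6 + 32*A^2 + 8*A^-2
  A^4 * (25*d^3 + 3*d^5) = -3*A^14 - 40*A^10 - 105*A^6 - 105*A^2 - 40*A^-2 - 3*A^-6
  A^2 * (40*d^2 + 15*d^4 + d^6) = A^14 + 21*A^10 + 115*A^6 + 190*A^2 + 115*A^-2 + 21*A^-6 + A^-10
  A^0 * (35*d + 30*d^3 + 5*d^5) = -5*A^10 - 55*A^6 - 175*A^2 - 175*A^-2 - 55*A^-6 - 5*A^-10
  A^-2 * (15 + 31*d^2 + 10*d^4) = 10*A^6 + 71*A^2 + 137*A^-2 + 71*A^-6 + 10*A^-10
  A^-4 * (18*d + 10*d^3) = -10*A^2 - 48*A^-2 - 48*A^-6 - 10*A^-10
  A^-6 * (2 + 6*d^2) = 6*A^-2 + 14*A^-6 + 6*A^-10
  A^-8 * (d) = -A^-6 - A^-10
Summing the groups: <K> = -A^18 + A^14 - 2*A^10 + 3*A^6 - 2*A^2 + 2*A^-2 - A^-6 + A^-10
Normalise by the writhe: (-A^3)^(-w) = (-A^3)^(6) = A^18, so f(A) = A^18 * <K> = -A^36 + A^32 - 2*A^28 + 3*A^24 - 2*A^20 + 2*A^16 - A^12 + A^8.
Substitute A = t^(-1/4), i.e. A^e → t^(-e/4): V(t) = t^-2 - t^-3 + 2*t^-4 - 2*t^-5 + 3*t^-6 - 2*t^-7 + t^-8 - t^-9

Answer: t^-2 - t^-3 + 2*t^-4 - 2*t^-5 + 3*t^-6 - 2*t^-7 + t^-8 - t^-9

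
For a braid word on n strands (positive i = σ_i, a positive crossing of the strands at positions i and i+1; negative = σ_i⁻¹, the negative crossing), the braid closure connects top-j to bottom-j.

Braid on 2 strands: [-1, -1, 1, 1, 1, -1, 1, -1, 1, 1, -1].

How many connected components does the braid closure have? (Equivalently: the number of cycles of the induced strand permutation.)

1

Derivation:
Track the strand permutation on 2 strands, starting from identity.
  step 1: s1^-1 swaps positions 1,2 -> [2 1]
  step 2: s1^-1 swaps positions 1,2 -> [1 2]
  step 3: s1 swaps positions 1,2 -> [2 1]
  step 4: s1 swaps positions 1,2 -> [1 2]
  step 5: s1 swaps positions 1,2 -> [2 1]
  step 6: s1^-1 swaps positions 1,2 -> [1 2]
  step 7: s1 swaps positions 1,2 -> [2 1]
  step 8: s1^-1 swaps positions 1,2 -> [1 2]
  step 9: s1 swaps positions 1,2 -> [2 1]
  step 10: s1 swaps positions 1,2 -> [1 2]
  step 11: s1^-1 swaps positions 1,2 -> [2 1]
Final permutation (position -> original strand): [2 1]
Closure components = cycle count of this permutation = 1.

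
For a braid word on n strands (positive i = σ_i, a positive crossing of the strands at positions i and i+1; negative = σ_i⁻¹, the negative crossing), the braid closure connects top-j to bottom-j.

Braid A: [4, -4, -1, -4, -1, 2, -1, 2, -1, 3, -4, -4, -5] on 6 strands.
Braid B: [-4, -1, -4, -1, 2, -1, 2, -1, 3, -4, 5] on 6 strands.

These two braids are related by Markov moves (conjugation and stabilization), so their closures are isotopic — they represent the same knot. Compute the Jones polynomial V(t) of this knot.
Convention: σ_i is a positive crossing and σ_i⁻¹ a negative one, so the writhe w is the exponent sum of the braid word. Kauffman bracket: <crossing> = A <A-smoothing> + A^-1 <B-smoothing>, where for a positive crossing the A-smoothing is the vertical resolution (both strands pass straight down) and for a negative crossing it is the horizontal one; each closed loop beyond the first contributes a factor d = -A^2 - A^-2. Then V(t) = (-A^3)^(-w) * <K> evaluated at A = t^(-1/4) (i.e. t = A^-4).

1 - t^-1 + 3*t^-2 - 4*t^-3 + 5*t^-4 - 6*t^-5 + 5*t^-6 - 4*t^-7 + 3*t^-8 - t^-9

Derivation:
Markov-equivalent braids have isotopic closures, hence identical knot invariants. Strip the Markov moves from each word to reach a common short braid β, then compute V(t) once on β.
Braid A: s4 s4^-1 s1^-1 s4^-1 s1^-1 s2 s1^-1 s2 s1^-1 s3 s4^-1 s4^-1 s5^-1 on 6 strands reduces by inverse Markov moves (closure unchanged at each step):
  Destabilize: the word has the form β·s5^-1 where s5^-1 occurs only as the final letter (β ∈ B_5); drop it and the last strand → 5 strands.
  Deconjugate: the word is γ·β·γ⁻¹ with γ = s4 (prefix) and γ⁻¹ = s4^-1 (suffix); strip both.
Reduced to β = s4^-1 s1^-1 s4^-1 s1^-1 s2 s1^-1 s2 s1^-1 s3 s4^-1 on 5 strands, 10 crossings.
Braid B: s4^-1 s1^-1 s4^-1 s1^-1 s2 s1^-1 s2 s1^-1 s3 s4^-1 s5 on 6 strands reduces by inverse Markov moves (closure unchanged at each step):
  Destabilize: the word has the form β·s5 where s5 occurs only as the final letter (β ∈ B_5); drop it and the last strand → 5 strands.
Reduced to β = s4^-1 s1^-1 s4^-1 s1^-1 s2 s1^-1 s2 s1^-1 s3 s4^-1 on 5 strands, 10 crossings.
Both give the same β = s4^-1 s1^-1 s4^-1 s1^-1 s2 s1^-1 s2 s1^-1 s3 s4^-1 on 5 strands, so one state sum suffices:
Braid: s4^-1 s1^-1 s4^-1 s1^-1 s2 s1^-1 s2 s1^-1 s3 s4^-1 on 5 strands, 10 crossings.
Writhe w = (#positive) - (#negative) = 3 - 7 = -4.
Computing the Kauffman bracket via state sum. There are 2^10 = 1024 states.
Smooth each crossing (0=||, 1=⌣⌢); contribution A^(Σ sign_k(1-2s_k)) * d^(L-1).
Tabulate the states by total A-exponent and number of loops L (A-exp: L × count):
  A^10: L=8 ×1
  A^8: L=7 ×10
  A^6: L=6 ×45
  A^4: L=5 ×118, L=7 ×2
  A^2: L=4 ×195, L=6 ×15
  A^0: L=3 ×203, L=5 ×49
  A^-2: L=2 ×123, L=4 ×85, L=6 ×2
  A^-4: L=1 ×33, L=3 ×78, L=5 ×9
  A^-6: L=2 ×29, L=4 ×16
  A^-8: L=3 ×9, L=5 ×1
  A^-10: L=4 ×1
Each group contributes A^e * Σ count * d^(L-1):
Powers of d = -A^2 - A^-2: d^2 = A^4 + 2 + A^-4; d^3 = -A^6 - 3*A^2 - 3*A^-2 - A^-6; d^4 = A^8 + 4*A^4 + 6 + 4*A^-4 + A^-8; d^5 = -A^10 - 5*A^6 - 10*A^2 - 10*A^-2 - 5*A^-6 - A^-10; d^6 = A^12 + 6*A^8 + 15*A^4 + 20 + 15*A^-4 + 6*A^-8 + A^-12; d^7 = -A^14 - 7*A^10 - 21*A^6 - 35*A^2 - 35*A^-2 - 21*A^-6 - 7*A^-10 - A^-14.
  A^10 * (d^7) = -A^24 - 7*A^20 - 21*A^16 - 35*A^12 - 35*A^8 - 21*A^4 - 7 - A^-4
  A^8 * (10*d^6) = 10*A^20 + 60*A^16 + 150*A^12 + 200*A^8 + 150*A^4 + 60 + 10*A^-4
  A^6 * (45*d^5) = -45*A^16 - 225*A^12 - 450*A^8 - 450*A^4 - 225 - 45*A^-4
  A^4 * (118*d^4 + 2*d^6) = 2*A^16 + 130*A^12 + 502*A^8 + 748*A^4 + 502 + 130*A^-4 + 2*A^-8
  A^2 * (195*d^3 + 15*d^5) = -15*A^12 - 270*A^8 - 735*A^4 - 735 - 270*A^-4 - 15*A^-8
  A^0 * (203*d^2 + 49*d^4) = 49*A^8 + 399*A^4 + 700 + 399*A^-4 + 49*A^-8
  A^-2 * (123*d + 85*d^3 + 2*d^5) = -2*A^8 - 95*A^4 - 398 - 398*A^-4 - 95*A^-8 - 2*A^-12
  A^-4 * (33 + 78*d^2 + 9*d^4) = 9*A^4 + 114 + 243*A^-4 + 114*A^-8 + 9*A^-12
  A^-6 * (29*d + 16*d^3) = -16 - 77*A^-4 - 77*A^-8 - 16*A^-12
  A^-8 * (9*d^2 + d^4) = 1 + 13*A^-4 + 24*A^-8 + 13*A^-12 + A^-16
  A^-10 * (d^3) = -A^-4 - 3*A^-8 - 3*A^-12 - A^-16
Summing the groups: <K> = -A^24 + 3*A^20 - 4*A^16 + 5*A^12 - 6*A^8 + 5*A^4 - 4 + 3*A^-4 - A^-8 + A^-12
Normalise by the writhe: (-A^3)^(-w) = (-A^3)^(4) = A^12, so f(A) = A^12 * <K> = -A^36 + 3*A^32 - 4*A^28 + 5*A^24 - 6*A^20 + 5*A^16 - 4*A^12 + 3*A^8 - A^4 + 1.
Substitute A = t^(-1/4), i.e. A^e → t^(-e/4): V(t) = 1 - t^-1 + 3*t^-2 - 4*t^-3 + 5*t^-4 - 6*t^-5 + 5*t^-6 - 4*t^-7 + 3*t^-8 - t^-9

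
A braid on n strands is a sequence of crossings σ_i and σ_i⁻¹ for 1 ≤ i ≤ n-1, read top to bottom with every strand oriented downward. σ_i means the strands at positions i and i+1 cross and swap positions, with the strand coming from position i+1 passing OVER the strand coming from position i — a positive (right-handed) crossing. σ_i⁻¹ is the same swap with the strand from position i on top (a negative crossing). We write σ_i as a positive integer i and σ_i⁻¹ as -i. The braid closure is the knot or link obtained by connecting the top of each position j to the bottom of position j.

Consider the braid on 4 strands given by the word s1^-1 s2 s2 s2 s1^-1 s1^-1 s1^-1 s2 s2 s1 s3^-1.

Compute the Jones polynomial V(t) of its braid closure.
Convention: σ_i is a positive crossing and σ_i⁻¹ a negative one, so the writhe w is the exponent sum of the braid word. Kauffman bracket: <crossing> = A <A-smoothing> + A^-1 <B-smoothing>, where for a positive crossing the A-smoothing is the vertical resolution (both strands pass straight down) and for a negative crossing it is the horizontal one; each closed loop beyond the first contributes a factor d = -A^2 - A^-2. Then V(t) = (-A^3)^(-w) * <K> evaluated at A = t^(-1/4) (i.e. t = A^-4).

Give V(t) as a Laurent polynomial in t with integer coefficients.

The presented braid s1^-1 s2 s2 s2 s1^-1 s1^-1 s1^-1 s2 s2 s1 s3^-1 on 4 strands reduces by inverse Markov moves (closure unchanged at each step):
  Destabilize: the word has the form β·s3^-1 where s3^-1 occurs only as the final letter (β ∈ B_3); drop it and the last strand → 3 strands.
  Deconjugate: the word is γ·β·γ⁻¹ with γ = s1^-1 (prefix) and γ⁻¹ = s1 (suffix); strip both.
Reduced to β = s2 s2 s2 s1^-1 s1^-1 s1^-1 s2 s2 on 3 strands, 8 crossings.
Compute on β:
Braid: s2 s2 s2 s1^-1 s1^-1 s1^-1 s2 s2 on 3 strands, 8 crossings.
Writhe w = (#positive) - (#negative) = 5 - 3 = 2.
State-sum expansion of <K>. There are 2^8 = 256 states.
Each crossing splits two ways (0=vertical, 1=horizontal). The state's weight is A^(#A-smoothings - #B-smoothings) * d^(loops - 1).
Tabulate the states by total A-exponent and number of loops L (A-exp: L × count):
  A^8: L=4 ×1
  A^6: L=3 ×8
  A^4: L=2 ×18, L=4 ×10
  A^2: L=1 ×15, L=3 ×31, L=5 ×10
  A^0: L=2 ×35, L=4 ×30, L=6 ×5
  A^-2: L=3 ×40, L=5 ×15, L=7 ×1
  A^-4: L=4 ×25, L=6 ×3
  A^-6: L=5 ×8
  A^-8: L=6 ×1
Each group contributes A^e * Σ count * d^(L-1):
Powers of d = -A^2 - A^-2: d^2 = A^4 + 2 + A^-4; d^3 = -A^6 - 3*A^2 - 3*A^-2 - A^-6; d^4 = A^8 + 4*A^4 + 6 + 4*A^-4 + A^-8; d^5 = -A^10 - 5*A^6 - 10*A^2 - 10*A^-2 - 5*A^-6 - A^-10; d^6 = A^12 + 6*A^8 + 15*A^4 + 20 + 15*A^-4 + 6*A^-8 + A^-12.
  A^8 * (d^3) = -A^14 - 3*A^10 - 3*A^6 - A^2
  A^6 * (8*d^2) = 8*A^10 + 16*A^6 + 8*A^2
  A^4 * (18*d + 10*d^3) = -10*A^10 - 48*A^6 - 48*A^2 - 10*A^-2
  A^2 * (15 + 31*d^2 + 10*d^4) = 10*A^10 + 71*A^6 + 137*A^2 + 71*A^-2 + 10*A^-6
  A^0 * (35*d + 30*d^3 + 5*d^5) = -5*A^10 - 55*A^6 - 175*A^2 - 175*A^-2 - 55*A^-6 - 5*A^-10
  A^-2 * (40*d^2 + 15*d^4 + d^6) = A^10 + 21*A^6 + 115*A^2 + 190*A^-2 + 115*A^-6 + 21*A^-10 + A^-14
  A^-4 * (25*d^3 + 3*d^5) = -3*A^6 - 40*A^2 - 105*A^-2 - 105*A^-6 - 40*A^-10 - 3*A^-14
  A^-6 * (8*d^4) = 8*A^2 + 32*A^-2 + 48*A^-6 + 32*A^-10 + 8*A^-14
  A^-8 * (d^5) = -A^2 - 5*A^-2 - 10*A^-6 - 10*A^-10 - 5*A^-14 - A^-18
Summing the groups: <K> = -A^14 + A^10 - A^6 + 3*A^2 - 2*A^-2 + 3*A^-6 - 2*A^-10 + A^-14 - A^-18
Normalise by the writhe: (-A^3)^(-w) = (-A^3)^(-2) = A^-6, so f(A) = A^-6 * <K> = -A^8 + A^4 - 1 + 3*A^-4 - 2*A^-8 + 3*A^-12 - 2*A^-16 + A^-20 - A^-24.
Substitute A = t^(-1/4), i.e. A^e → t^(-e/4): V(t) = -t^6 + t^5 - 2*t^4 + 3*t^3 - 2*t^2 + 3*t - 1 + t^-1 - t^-2

Answer: -t^6 + t^5 - 2*t^4 + 3*t^3 - 2*t^2 + 3*t - 1 + t^-1 - t^-2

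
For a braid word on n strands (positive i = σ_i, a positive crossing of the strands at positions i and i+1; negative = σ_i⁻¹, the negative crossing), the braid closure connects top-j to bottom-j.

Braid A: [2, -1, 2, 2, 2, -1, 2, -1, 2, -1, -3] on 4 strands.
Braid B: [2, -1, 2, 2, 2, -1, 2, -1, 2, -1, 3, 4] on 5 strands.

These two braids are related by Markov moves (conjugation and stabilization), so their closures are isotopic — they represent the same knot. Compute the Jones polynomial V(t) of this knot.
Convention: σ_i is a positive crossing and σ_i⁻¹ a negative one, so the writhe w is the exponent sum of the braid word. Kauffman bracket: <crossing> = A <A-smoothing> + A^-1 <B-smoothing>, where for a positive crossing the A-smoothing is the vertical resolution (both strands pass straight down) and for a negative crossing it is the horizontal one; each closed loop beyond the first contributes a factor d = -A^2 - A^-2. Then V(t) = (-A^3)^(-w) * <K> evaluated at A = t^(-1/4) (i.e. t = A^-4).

Markov-equivalent braids have isotopic closures, hence identical knot invariants. Strip the Markov moves from each word to reach a common short braid β, then compute V(t) once on β.
Braid A: s2 s1^-1 s2 s2 s2 s1^-1 s2 s1^-1 s2 s1^-1 s3^-1 on 4 strands reduces by inverse Markov moves (closure unchanged at each step):
  Destabilize: the word has the form β·s3^-1 where s3^-1 occurs only as the final letter (β ∈ B_3); drop it and the last strand → 3 strands.
Reduced to β = s2 s1^-1 s2 s2 s2 s1^-1 s2 s1^-1 s2 s1^-1 on 3 strands, 10 crossings.
Braid B: s2 s1^-1 s2 s2 s2 s1^-1 s2 s1^-1 s2 s1^-1 s3 s4 on 5 strands reduces by inverse Markov moves (closure unchanged at each step):
  Destabilize: the word has the form β·s4 where s4 occurs only as the final letter (β ∈ B_4); drop it and the last strand → 4 strands.
  Destabilize: the word has the form β·s3 where s3 occurs only as the final letter (β ∈ B_3); drop it and the last strand → 3 strands.
Reduced to β = s2 s1^-1 s2 s2 s2 s1^-1 s2 s1^-1 s2 s1^-1 on 3 strands, 10 crossings.
Both give the same β = s2 s1^-1 s2 s2 s2 s1^-1 s2 s1^-1 s2 s1^-1 on 3 strands, so one state sum suffices:
Braid: s2 s1^-1 s2 s2 s2 s1^-1 s2 s1^-1 s2 s1^-1 on 3 strands, 10 crossings.
Writhe w = (#positive) - (#negative) = 6 - 4 = 2.
State-sum expansion of <K>. There are 2^10 = 1024 states.
Smooth each crossing (0=||, 1=⌣⌢); contribution A^(Σ sign_k(1-2s_k)) * d^(L-1).
Tabulate the states by total A-exponent and number of loops L (A-exp: L × count):
  A^10: L=5 ×1
  A^8: L=4 ×10
  A^6: L=3 ×42, L=5 ×3
  A^4: L=2 ×90, L=4 ×29, L=6 ×1
  A^2: L=1 ×87, L=3 ×110, L=5 ×13
  A^0: L=2 ×179, L=4 ×71, L=6 ×2
  A^-2: L=3 ×187, L=5 ×23
  A^-4: L=4 ×117, L=6 ×3
  A^-6: L=5 ×45
  A^-8: L=6 ×10
  A^-10: L=7 ×1
Each group contributes A^e * Σ count * d^(L-1):
Powers of d = -A^2 - A^-2: d^2 = A^4 + 2 + A^-4; d^3 = -A^6 - 3*A^2 - 3*A^-2 - A^-6; d^4 = A^8 + 4*A^4 + 6 + 4*A^-4 + A^-8; d^5 = -A^10 - 5*A^6 - 10*A^2 - 10*A^-2 - 5*A^-6 - A^-10; d^6 = A^12 + 6*A^8 + 15*A^4 + 20 + 15*A^-4 + 6*A^-8 + A^-12.
  A^10 * (d^4) = A^18 + 4*A^14 + 6*A^10 + 4*A^6 + A^2
  A^8 * (10*d^3) = -10*A^14 - 30*A^10 - 30*A^6 - 10*A^2
  A^6 * (42*d^2 + 3*d^4) = 3*A^14 + 54*A^10 + 102*A^6 + 54*A^2 + 3*A^-2
  A^4 * (90*d + 29*d^3 + d^5) = -A^14 - 34*A^10 - 187*A^6 - 187*A^2 - 34*A^-2 - A^-6
  A^2 * (87 + 110*d^2 + 13*d^4) = 13*A^10 + 162*A^6 + 385*A^2 + 162*A^-2 + 13*A^-6
  A^0 * (179*d + 71*d^3 + 2*d^5) = -2*A^10 - 81*A^6 - 412*A^2 - 412*A^-2 - 81*A^-6 - 2*A^-10
  A^-2 * (187*d^2 + 23*d^4) = 23*A^6 + 279*A^2 + 512*A^-2 + 279*A^-6 + 23*A^-10
  A^-4 * (117*d^3 + 3*d^5) = -3*A^6 - 132*A^2 - 381*A^-2 - 381*A^-6 - 132*A^-10 - 3*A^-14
  A^-6 * (45*d^4) = 45*A^2 + 180*A^-2 + 270*A^-6 + 180*A^-10 + 45*A^-14
  A^-8 * (10*d^5) = -10*A^2 - 50*A^-2 - 100*A^-6 - 100*A^-10 - 50*A^-14 - 10*A^-18
  A^-10 * (d^6) = A^2 + 6*A^-2 + 15*A^-6 + 20*A^-10 + 15*A^-14 + 6*A^-18 + A^-22
Summing the groups: <K> = A^18 - 4*A^14 + 7*A^10 - 10*A^6 + 14*A^2 - 14*A^-2 + 14*A^-6 - 11*A^-10 + 7*A^-14 - 4*A^-18 + A^-22
Normalise by the writhe: (-A^3)^(-w) = (-A^3)^(-2) = A^-6, so f(A) = A^-6 * <K> = A^12 - 4*A^8 + 7*A^4 - 10 + 14*A^-4 - 14*A^-8 + 14*A^-12 - 11*A^-16 + 7*A^-20 - 4*A^-24 + A^-28.
Substitute A = t^(-1/4), i.e. A^e → t^(-e/4): V(t) = t^7 - 4*t^6 + 7*t^5 - 11*t^4 + 14*t^3 - 14*t^2 + 14*t - 10 + 7*t^-1 - 4*t^-2 + t^-3

Answer: t^7 - 4*t^6 + 7*t^5 - 11*t^4 + 14*t^3 - 14*t^2 + 14*t - 10 + 7*t^-1 - 4*t^-2 + t^-3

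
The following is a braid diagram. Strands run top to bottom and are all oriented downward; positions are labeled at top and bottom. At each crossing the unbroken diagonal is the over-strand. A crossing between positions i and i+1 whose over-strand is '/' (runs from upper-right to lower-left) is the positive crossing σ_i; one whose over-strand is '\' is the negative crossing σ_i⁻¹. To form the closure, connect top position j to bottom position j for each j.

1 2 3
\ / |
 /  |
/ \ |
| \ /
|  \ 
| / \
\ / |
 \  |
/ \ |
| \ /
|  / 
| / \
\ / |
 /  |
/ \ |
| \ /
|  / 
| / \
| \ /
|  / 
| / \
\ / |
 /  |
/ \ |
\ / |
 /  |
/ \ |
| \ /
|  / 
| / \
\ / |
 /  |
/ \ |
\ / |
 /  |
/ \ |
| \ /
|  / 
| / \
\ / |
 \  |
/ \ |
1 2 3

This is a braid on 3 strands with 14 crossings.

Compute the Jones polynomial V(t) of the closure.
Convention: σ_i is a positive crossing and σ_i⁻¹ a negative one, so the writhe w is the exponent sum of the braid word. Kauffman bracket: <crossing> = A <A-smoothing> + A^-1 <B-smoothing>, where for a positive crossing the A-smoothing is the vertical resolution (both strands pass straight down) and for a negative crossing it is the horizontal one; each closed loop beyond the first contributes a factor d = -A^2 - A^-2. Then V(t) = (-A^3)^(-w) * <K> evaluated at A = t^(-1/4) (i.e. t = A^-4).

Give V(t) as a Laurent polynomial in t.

Reading the diagram top to bottom ('/'-over between positions i,i+1 = s_i, '\'-over = s_i^-1): braid word = s1 s2^-1 s1^-1 s2 s1 s2 s2 s1 s1 s2 s1 s1 s2 s1^-1.
The presented braid s1 s2^-1 s1^-1 s2 s1 s2 s2 s1 s1 s2 s1 s1 s2 s1^-1 on 3 strands reduces by inverse Markov moves (closure unchanged at each step):
  Deconjugate: the word is γ·β·γ⁻¹ with γ = s1 (prefix) and γ⁻¹ = s1^-1 (suffix); strip both.
  Deconjugate: the word is γ·β·γ⁻¹ with γ = s2^-1 s1^-1 (prefix) and γ⁻¹ = s1 s2 (suffix); strip both.
Reduced to β = s2 s1 s2 s2 s1 s1 s2 s1 on 3 strands, 8 crossings.
Compute on β:
Braid: s2 s1 s2 s2 s1 s1 s2 s1 on 3 strands, 8 crossings.
Writhe w = (#positive) - (#negative) = 8 - 0 = 8.
Enumerate smoothing states for the bracket polynomial. There are 2^8 = 256 states.
Each crossing splits two ways (0=vertical, 1=horizontal). The state's weight is A^(#A-smoothings - #B-smoothings) * d^(loops - 1).
Tabulate the states by total A-exponent and number of loops L (A-exp: L × count):
  A^8: L=3 ×1
  A^6: L=2 ×8
  A^4: L=1 ×16, L=3 ×12
  A^2: L=2 ×48, L=4 ×8
  A^0: L=1 ×17, L=3 ×51, L=5 ×2
  A^-2: L=2 ×34, L=4 ×22
  A^-4: L=1 ×4, L=3 ×21, L=5 ×3
  A^-6: L=2 ×4, L=4 ×4
  A^-8: L=3 ×1
Each group contributes A^e * Σ count * d^(L-1):
Powers of d = -A^2 - A^-2: d^2 = A^4 + 2 + A^-4; d^3 = -A^6 - 3*A^2 - 3*A^-2 - A^-6; d^4 = A^8 + 4*A^4 + 6 + 4*A^-4 + A^-8.
  A^8 * (d^2) = A^12 + 2*A^8 + A^4
  A^6 * (8*d) = -8*A^8 - 8*A^4
  A^4 * (16 + 12*d^2) = 12*A^8 + 40*A^4 + 12
  A^2 * (48*d + 8*d^3) = -8*A^8 - 72*A^4 - 72 - 8*A^-4
  A^0 * (17 + 51*d^2 + 2*d^4) = 2*A^8 + 59*A^4 + 131 + 59*A^-4 + 2*A^-8
  A^-2 * (34*d + 22*d^3) = -22*A^4 - 100 - 100*A^-4 - 22*A^-8
  A^-4 * (4 + 21*d^2 + 3*d^4) = 3*A^4 + 33 + 64*A^-4 + 33*A^-8 + 3*A^-12
  A^-6 * (4*d + 4*d^3) = -4 - 16*A^-4 - 16*A^-8 - 4*A^-12
  A^-8 * (d^2) = A^-4 + 2*A^-8 + A^-12
Summing the groups: <K> = A^12 + A^4 - A^-8
Normalise by the writhe: (-A^3)^(-w) = (-A^3)^(-8) = A^-24, so f(A) = A^-24 * <K> = A^-12 + A^-20 - A^-32.
Substitute A = t^(-1/4), i.e. A^e → t^(-e/4): V(t) = -t^8 + t^5 + t^3

Answer: -t^8 + t^5 + t^3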